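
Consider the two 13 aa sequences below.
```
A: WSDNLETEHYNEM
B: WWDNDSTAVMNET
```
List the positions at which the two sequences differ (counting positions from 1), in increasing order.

Scanning 1-based: 2: S/W; 5: L/D; 6: E/S; 8: E/A; 9: H/V; 10: Y/M; 13: M/T.

2, 5, 6, 8, 9, 10, 13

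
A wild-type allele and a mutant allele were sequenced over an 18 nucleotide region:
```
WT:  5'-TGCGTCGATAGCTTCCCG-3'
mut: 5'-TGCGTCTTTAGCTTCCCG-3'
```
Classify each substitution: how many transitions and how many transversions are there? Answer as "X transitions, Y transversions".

Transitions (purine↔purine or pyrimidine↔pyrimidine): none.
Transversions (purine↔pyrimidine): 7 G→T, 8 A→T.

0 transitions, 2 transversions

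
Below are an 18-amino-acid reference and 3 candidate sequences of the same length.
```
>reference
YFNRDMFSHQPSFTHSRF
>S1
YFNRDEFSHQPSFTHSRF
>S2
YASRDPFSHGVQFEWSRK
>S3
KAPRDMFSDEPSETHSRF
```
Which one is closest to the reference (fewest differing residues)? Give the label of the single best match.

S1

S1 differs at 1 residue; S2 differs at 9 residues; S3 differs at 6 residues. The closest is S1.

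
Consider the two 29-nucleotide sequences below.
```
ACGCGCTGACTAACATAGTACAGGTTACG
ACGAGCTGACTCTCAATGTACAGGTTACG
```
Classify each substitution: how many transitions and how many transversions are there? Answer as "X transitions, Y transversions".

Transitions (purine↔purine or pyrimidine↔pyrimidine): none.
Transversions (purine↔pyrimidine): 4 C→A, 12 A→C, 13 A→T, 16 T→A, 17 A→T.

0 transitions, 5 transversions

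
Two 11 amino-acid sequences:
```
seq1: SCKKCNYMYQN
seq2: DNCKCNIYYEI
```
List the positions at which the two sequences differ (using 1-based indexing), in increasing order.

1, 2, 3, 7, 8, 10, 11

Scanning 1-based: 1: S/D; 2: C/N; 3: K/C; 7: Y/I; 8: M/Y; 10: Q/E; 11: N/I.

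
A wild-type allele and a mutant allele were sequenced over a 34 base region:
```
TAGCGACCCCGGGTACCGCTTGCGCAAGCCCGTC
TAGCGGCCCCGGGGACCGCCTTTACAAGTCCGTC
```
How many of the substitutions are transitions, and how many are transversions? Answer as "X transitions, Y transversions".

5 transitions, 2 transversions

Mismatches (1-based):
position 6: A→G (purine→purine, transition)
position 14: T→G (pyrimidine→purine, transversion)
position 20: T→C (pyrimidine→pyrimidine, transition)
position 22: G→T (purine→pyrimidine, transversion)
position 23: C→T (pyrimidine→pyrimidine, transition)
position 24: G→A (purine→purine, transition)
position 29: C→T (pyrimidine→pyrimidine, transition)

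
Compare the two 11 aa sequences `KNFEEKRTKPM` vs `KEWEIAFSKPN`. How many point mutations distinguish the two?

Comparing position by position, 7 positions differ: 2 (N/E), 3 (F/W), 5 (E/I), 6 (K/A), 7 (R/F), 8 (T/S), 11 (M/N).

7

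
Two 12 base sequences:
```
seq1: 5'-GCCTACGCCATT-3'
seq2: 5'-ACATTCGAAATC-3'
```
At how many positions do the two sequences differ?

Comparing position by position, 6 positions differ: 1 (G/A), 3 (C/A), 5 (A/T), 8 (C/A), 9 (C/A), 12 (T/C).

6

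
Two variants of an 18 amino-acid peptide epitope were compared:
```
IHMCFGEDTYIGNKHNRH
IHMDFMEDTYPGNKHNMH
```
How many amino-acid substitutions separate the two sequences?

4

The sequences differ at residues 4, 6, 11, 17 (1-based) — 4 in total.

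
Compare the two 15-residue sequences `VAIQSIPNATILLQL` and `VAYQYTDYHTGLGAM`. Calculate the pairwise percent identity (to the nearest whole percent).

10 positions differ (3, 5, 6, 7, 8, 9, 11, 13, 14, 15), so 5 of 15 match: 5/15 = 33.33%.

33%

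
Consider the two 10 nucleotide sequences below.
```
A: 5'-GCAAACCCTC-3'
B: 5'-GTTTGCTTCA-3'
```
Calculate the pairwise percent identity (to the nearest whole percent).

20%

8 positions differ (2, 3, 4, 5, 7, 8, 9, 10), so 2 of 10 match: 2/10 = 20%.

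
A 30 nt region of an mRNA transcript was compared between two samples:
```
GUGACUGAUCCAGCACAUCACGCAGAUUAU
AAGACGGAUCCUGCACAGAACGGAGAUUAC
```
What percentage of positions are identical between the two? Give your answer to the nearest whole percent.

73%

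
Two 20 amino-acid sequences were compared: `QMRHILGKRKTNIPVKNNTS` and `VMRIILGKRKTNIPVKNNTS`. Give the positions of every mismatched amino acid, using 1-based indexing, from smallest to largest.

Scanning 1-based: 1: Q/V; 4: H/I.

1, 4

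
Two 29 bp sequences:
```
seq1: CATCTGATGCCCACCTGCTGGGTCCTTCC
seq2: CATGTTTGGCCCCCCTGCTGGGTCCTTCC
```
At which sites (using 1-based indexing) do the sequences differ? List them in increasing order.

Differences at site 4 (C→G), site 6 (G→T), site 7 (A→T), site 8 (T→G), site 13 (A→C).

4, 6, 7, 8, 13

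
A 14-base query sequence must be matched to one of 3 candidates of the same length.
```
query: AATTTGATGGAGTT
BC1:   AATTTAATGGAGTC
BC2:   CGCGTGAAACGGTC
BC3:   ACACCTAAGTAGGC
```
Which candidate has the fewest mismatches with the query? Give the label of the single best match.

BC1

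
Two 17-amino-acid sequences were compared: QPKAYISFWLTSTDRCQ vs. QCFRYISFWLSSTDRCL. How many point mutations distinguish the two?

Mismatches (1-based): residue 2: P→C; residue 3: K→F; residue 4: A→R; residue 11: T→S; residue 17: Q→L.

5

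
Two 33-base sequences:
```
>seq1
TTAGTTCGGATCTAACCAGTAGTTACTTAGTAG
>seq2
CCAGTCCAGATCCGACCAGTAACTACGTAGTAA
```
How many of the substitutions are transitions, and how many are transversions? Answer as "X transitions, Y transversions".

9 transitions, 1 transversion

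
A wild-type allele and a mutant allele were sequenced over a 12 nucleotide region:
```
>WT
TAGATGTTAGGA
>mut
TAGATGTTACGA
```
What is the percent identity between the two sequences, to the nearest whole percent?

92%

1 position differs (10), so 11 of 12 match: 11/12 = 91.67%.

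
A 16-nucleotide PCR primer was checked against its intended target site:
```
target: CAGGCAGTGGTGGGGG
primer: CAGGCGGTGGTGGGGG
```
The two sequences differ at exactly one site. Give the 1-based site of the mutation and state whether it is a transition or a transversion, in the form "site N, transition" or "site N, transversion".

Site 6 changes A→G. A is a purine and G is a purine, so this is a transition.

site 6, transition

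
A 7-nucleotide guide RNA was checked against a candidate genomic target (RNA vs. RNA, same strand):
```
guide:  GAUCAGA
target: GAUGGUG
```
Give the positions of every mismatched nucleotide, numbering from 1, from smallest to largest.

4, 5, 6, 7

Scanning 1-based: 4: C/G; 5: A/G; 6: G/U; 7: A/G.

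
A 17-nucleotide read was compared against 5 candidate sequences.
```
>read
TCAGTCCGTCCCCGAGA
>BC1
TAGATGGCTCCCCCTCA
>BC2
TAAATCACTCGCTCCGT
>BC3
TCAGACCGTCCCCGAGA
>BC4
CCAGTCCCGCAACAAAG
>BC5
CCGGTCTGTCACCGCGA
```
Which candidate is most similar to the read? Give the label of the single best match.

BC3

BC1 differs at 9 sites; BC2 differs at 9 sites; BC3 differs at 1 site; BC4 differs at 8 sites; BC5 differs at 5 sites. The closest is BC3.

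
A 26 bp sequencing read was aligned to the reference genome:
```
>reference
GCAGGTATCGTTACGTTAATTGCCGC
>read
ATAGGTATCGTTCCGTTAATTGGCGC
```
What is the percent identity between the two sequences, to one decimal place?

Mismatches at positions 1, 2, 13, 23 (1-based): 4 of 26.
Identical positions: 22/26 = 84.62% → 84.6%.

84.6%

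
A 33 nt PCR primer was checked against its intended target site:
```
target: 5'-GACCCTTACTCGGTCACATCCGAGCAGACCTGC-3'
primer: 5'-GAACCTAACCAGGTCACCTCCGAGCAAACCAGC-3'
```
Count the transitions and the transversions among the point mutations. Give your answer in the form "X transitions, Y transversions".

2 transitions, 5 transversions

Transitions (purine↔purine or pyrimidine↔pyrimidine): 10 T→C, 27 G→A.
Transversions (purine↔pyrimidine): 3 C→A, 7 T→A, 11 C→A, 18 A→C, 31 T→A.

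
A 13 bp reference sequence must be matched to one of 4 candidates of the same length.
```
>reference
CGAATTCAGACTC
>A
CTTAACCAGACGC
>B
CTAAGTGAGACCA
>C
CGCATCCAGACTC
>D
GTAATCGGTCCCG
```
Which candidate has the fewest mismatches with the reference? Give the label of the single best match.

A differs at 5 bases; B differs at 5 bases; C differs at 2 bases; D differs at 9 bases. The closest is C.

C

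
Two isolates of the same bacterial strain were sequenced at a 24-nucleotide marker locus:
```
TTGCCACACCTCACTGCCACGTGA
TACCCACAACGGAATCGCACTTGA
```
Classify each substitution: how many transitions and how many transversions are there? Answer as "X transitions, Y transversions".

0 transitions, 9 transversions

Mismatches (1-based):
position 2: T→A (pyrimidine→purine, transversion)
position 3: G→C (purine→pyrimidine, transversion)
position 9: C→A (pyrimidine→purine, transversion)
position 11: T→G (pyrimidine→purine, transversion)
position 12: C→G (pyrimidine→purine, transversion)
position 14: C→A (pyrimidine→purine, transversion)
position 16: G→C (purine→pyrimidine, transversion)
position 17: C→G (pyrimidine→purine, transversion)
position 21: G→T (purine→pyrimidine, transversion)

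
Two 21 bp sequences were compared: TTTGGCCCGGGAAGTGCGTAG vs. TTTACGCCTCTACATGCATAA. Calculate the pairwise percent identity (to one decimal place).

52.4%

10 positions differ (4, 5, 6, 9, 10, 11, 13, 14, 18, 21), so 11 of 21 match: 11/21 = 52.38%.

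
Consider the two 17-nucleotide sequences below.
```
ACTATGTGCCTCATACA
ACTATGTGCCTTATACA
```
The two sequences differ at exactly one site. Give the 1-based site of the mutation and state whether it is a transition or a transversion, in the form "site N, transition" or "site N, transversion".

site 12, transition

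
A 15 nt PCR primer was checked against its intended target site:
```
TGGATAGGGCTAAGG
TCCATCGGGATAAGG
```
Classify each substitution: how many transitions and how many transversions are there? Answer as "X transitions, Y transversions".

0 transitions, 4 transversions

Transitions (purine↔purine or pyrimidine↔pyrimidine): none.
Transversions (purine↔pyrimidine): 2 G→C, 3 G→C, 6 A→C, 10 C→A.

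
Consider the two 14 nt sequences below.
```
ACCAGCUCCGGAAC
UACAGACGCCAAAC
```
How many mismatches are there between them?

Comparing position by position, 7 sites differ: 1 (A/U), 2 (C/A), 6 (C/A), 7 (U/C), 8 (C/G), 10 (G/C), 11 (G/A).

7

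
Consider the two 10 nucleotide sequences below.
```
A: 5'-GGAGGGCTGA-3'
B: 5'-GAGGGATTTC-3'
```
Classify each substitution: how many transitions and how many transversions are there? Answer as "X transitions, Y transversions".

Mismatches (1-based):
site 2: G→A (purine→purine, transition)
site 3: A→G (purine→purine, transition)
site 6: G→A (purine→purine, transition)
site 7: C→T (pyrimidine→pyrimidine, transition)
site 9: G→T (purine→pyrimidine, transversion)
site 10: A→C (purine→pyrimidine, transversion)

4 transitions, 2 transversions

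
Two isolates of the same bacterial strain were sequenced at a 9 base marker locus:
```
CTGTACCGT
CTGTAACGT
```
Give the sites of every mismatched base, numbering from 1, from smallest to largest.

Differences at site 6 (C→A).

6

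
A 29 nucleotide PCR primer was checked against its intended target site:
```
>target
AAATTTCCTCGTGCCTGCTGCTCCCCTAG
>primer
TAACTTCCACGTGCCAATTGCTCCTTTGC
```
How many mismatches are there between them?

10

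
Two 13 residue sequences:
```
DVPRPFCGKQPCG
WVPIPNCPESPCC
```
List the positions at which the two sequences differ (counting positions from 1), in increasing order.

1, 4, 6, 8, 9, 10, 13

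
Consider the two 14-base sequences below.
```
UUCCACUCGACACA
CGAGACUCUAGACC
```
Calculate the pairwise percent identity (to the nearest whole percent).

Mismatches at positions 1, 2, 3, 4, 9, 11, 14 (1-based): 7 of 14.
Identical positions: 7/14 = 50% → 50%.

50%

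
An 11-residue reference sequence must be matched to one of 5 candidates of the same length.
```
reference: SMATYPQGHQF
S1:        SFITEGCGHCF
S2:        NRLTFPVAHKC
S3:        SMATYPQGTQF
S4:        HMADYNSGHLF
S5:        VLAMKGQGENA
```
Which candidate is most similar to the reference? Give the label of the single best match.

S3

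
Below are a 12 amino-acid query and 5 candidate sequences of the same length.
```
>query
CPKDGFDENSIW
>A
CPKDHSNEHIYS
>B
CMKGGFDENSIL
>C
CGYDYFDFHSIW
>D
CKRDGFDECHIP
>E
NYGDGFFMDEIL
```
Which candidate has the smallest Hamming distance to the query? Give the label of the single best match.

A differs at 7 positions; B differs at 3 positions; C differs at 5 positions; D differs at 5 positions; E differs at 8 positions. The closest is B.

B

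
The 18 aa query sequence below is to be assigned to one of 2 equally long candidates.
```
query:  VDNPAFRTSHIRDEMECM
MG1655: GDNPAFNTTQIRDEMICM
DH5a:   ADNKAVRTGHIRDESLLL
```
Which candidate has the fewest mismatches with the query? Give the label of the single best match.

Hamming distances to query — MG1655: 5; DH5a: 8.
Smallest is MG1655 with 5 mismatches.

MG1655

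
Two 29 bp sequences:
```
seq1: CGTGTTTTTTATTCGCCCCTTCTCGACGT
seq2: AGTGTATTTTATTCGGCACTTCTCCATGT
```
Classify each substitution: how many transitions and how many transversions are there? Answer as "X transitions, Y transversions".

Transitions (purine↔purine or pyrimidine↔pyrimidine): 27 C→T.
Transversions (purine↔pyrimidine): 1 C→A, 6 T→A, 16 C→G, 18 C→A, 25 G→C.

1 transition, 5 transversions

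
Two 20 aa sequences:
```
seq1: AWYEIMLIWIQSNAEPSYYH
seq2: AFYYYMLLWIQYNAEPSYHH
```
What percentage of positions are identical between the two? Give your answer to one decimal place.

6 positions differ (2, 4, 5, 8, 12, 19), so 14 of 20 match: 14/20 = 70%.

70.0%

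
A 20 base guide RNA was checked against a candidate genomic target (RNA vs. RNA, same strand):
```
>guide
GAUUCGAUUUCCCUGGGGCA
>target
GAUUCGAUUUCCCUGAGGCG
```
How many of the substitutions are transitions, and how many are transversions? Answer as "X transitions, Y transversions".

Mismatches (1-based):
site 16: G→A (purine→purine, transition)
site 20: A→G (purine→purine, transition)

2 transitions, 0 transversions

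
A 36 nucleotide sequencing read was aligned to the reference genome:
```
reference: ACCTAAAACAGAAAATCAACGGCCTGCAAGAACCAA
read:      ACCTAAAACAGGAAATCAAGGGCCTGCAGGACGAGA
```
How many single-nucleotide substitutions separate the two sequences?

7

Comparing position by position, 7 positions differ: 12 (A/G), 20 (C/G), 29 (A/G), 32 (A/C), 33 (C/G), 34 (C/A), 35 (A/G).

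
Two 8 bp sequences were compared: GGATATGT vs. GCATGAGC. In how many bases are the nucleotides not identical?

Comparing position by position, 4 bases differ: 2 (G/C), 5 (A/G), 6 (T/A), 8 (T/C).

4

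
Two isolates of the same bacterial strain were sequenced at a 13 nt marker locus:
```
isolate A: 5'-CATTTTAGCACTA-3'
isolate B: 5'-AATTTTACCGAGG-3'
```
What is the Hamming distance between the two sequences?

Mismatches (1-based): base 1: C→A; base 8: G→C; base 10: A→G; base 11: C→A; base 12: T→G; base 13: A→G.

6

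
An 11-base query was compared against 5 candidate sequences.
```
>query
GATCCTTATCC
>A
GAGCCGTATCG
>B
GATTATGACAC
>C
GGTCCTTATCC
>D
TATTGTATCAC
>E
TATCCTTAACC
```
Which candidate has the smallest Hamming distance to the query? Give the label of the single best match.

Hamming distances to query — A: 3; B: 5; C: 1; D: 7; E: 2.
Smallest is C with 1 mismatch.

C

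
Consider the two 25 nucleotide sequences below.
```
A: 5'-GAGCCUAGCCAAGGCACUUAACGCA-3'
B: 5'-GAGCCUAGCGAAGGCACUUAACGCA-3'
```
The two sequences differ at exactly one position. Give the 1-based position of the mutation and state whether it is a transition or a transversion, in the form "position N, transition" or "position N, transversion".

position 10, transversion

Position 10 changes C→G. C is a pyrimidine and G is a purine, so this is a transversion.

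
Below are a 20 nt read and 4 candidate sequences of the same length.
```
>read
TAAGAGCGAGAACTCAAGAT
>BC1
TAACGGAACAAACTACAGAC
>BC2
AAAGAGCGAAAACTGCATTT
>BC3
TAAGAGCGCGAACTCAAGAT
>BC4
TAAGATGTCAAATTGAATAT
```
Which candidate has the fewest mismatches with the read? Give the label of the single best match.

BC3

BC1 differs at 9 positions; BC2 differs at 6 positions; BC3 differs at 1 position; BC4 differs at 8 positions. The closest is BC3.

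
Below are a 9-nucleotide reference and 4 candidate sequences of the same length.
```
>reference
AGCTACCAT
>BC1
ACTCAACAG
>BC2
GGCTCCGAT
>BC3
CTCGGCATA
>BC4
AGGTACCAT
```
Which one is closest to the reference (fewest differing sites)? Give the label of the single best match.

BC1 differs at 5 sites; BC2 differs at 3 sites; BC3 differs at 7 sites; BC4 differs at 1 site. The closest is BC4.

BC4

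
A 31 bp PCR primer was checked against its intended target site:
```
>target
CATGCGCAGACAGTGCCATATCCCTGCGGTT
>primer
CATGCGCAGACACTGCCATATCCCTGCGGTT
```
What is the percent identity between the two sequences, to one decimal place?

96.8%

1 position differs (13), so 30 of 31 match: 30/31 = 96.77%.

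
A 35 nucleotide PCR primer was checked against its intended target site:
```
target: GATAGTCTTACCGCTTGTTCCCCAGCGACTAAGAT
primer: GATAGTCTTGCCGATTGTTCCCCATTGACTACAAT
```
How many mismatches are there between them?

Comparing position by position, 6 positions differ: 10 (A/G), 14 (C/A), 25 (G/T), 26 (C/T), 32 (A/C), 33 (G/A).

6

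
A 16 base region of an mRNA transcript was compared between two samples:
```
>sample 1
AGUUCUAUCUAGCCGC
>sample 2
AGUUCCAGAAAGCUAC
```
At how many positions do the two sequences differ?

6

The sequences differ at positions 6, 8, 9, 10, 14, 15 (1-based) — 6 in total.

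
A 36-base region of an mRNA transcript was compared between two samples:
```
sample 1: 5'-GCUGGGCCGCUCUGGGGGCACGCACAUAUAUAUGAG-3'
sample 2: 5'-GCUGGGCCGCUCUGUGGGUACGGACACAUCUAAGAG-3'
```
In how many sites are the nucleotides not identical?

6

The sequences differ at sites 15, 19, 23, 27, 30, 33 (1-based) — 6 in total.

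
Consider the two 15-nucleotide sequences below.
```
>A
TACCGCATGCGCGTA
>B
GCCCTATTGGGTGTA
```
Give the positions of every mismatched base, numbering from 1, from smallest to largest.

Scanning 1-based: 1: T/G; 2: A/C; 5: G/T; 6: C/A; 7: A/T; 10: C/G; 12: C/T.

1, 2, 5, 6, 7, 10, 12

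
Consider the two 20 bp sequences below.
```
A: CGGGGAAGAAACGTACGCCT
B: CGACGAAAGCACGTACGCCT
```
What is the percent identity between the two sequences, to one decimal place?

75.0%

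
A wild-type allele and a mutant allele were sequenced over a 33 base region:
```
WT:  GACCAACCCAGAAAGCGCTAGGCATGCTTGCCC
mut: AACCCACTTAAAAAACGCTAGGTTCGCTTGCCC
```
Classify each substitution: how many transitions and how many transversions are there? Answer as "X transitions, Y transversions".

7 transitions, 2 transversions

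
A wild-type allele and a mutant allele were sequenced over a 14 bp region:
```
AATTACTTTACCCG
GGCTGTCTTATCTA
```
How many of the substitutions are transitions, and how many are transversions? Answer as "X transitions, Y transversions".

9 transitions, 0 transversions

Mismatches (1-based):
position 1: A→G (purine→purine, transition)
position 2: A→G (purine→purine, transition)
position 3: T→C (pyrimidine→pyrimidine, transition)
position 5: A→G (purine→purine, transition)
position 6: C→T (pyrimidine→pyrimidine, transition)
position 7: T→C (pyrimidine→pyrimidine, transition)
position 11: C→T (pyrimidine→pyrimidine, transition)
position 13: C→T (pyrimidine→pyrimidine, transition)
position 14: G→A (purine→purine, transition)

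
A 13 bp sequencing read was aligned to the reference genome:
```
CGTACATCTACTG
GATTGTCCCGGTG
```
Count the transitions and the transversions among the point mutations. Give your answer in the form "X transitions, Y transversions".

Mismatches (1-based):
position 1: C→G (pyrimidine→purine, transversion)
position 2: G→A (purine→purine, transition)
position 4: A→T (purine→pyrimidine, transversion)
position 5: C→G (pyrimidine→purine, transversion)
position 6: A→T (purine→pyrimidine, transversion)
position 7: T→C (pyrimidine→pyrimidine, transition)
position 9: T→C (pyrimidine→pyrimidine, transition)
position 10: A→G (purine→purine, transition)
position 11: C→G (pyrimidine→purine, transversion)

4 transitions, 5 transversions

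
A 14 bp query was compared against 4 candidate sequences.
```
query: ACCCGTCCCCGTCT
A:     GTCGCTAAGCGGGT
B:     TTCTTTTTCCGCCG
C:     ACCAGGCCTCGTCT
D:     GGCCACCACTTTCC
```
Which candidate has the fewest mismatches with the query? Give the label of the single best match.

A differs at 9 bases; B differs at 8 bases; C differs at 3 bases; D differs at 8 bases. The closest is C.

C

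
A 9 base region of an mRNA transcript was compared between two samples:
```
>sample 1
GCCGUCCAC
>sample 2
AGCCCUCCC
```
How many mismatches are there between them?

Comparing position by position, 6 bases differ: 1 (G/A), 2 (C/G), 4 (G/C), 5 (U/C), 6 (C/U), 8 (A/C).

6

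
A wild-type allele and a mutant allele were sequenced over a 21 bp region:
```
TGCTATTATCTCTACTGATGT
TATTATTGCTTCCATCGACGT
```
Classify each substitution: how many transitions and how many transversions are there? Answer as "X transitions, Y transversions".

9 transitions, 0 transversions

Mismatches (1-based):
site 2: G→A (purine→purine, transition)
site 3: C→T (pyrimidine→pyrimidine, transition)
site 8: A→G (purine→purine, transition)
site 9: T→C (pyrimidine→pyrimidine, transition)
site 10: C→T (pyrimidine→pyrimidine, transition)
site 13: T→C (pyrimidine→pyrimidine, transition)
site 15: C→T (pyrimidine→pyrimidine, transition)
site 16: T→C (pyrimidine→pyrimidine, transition)
site 19: T→C (pyrimidine→pyrimidine, transition)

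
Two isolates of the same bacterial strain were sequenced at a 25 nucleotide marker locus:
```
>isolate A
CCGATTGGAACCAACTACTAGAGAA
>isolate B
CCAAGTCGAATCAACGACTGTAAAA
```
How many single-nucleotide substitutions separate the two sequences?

8

Comparing position by position, 8 sites differ: 3 (G/A), 5 (T/G), 7 (G/C), 11 (C/T), 16 (T/G), 20 (A/G), 21 (G/T), 23 (G/A).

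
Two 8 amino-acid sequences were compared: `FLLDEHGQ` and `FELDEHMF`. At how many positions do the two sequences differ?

The sequences differ at positions 2, 7, 8 (1-based) — 3 in total.

3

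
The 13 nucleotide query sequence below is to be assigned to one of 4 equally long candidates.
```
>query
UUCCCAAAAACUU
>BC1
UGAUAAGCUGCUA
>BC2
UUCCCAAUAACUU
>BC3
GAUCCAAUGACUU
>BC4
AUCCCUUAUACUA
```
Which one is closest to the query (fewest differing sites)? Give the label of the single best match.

BC2

Hamming distances to query — BC1: 9; BC2: 1; BC3: 5; BC4: 5.
Smallest is BC2 with 1 mismatch.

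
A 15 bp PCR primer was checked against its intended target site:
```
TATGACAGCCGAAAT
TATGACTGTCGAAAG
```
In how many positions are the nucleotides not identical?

The sequences differ at positions 7, 9, 15 (1-based) — 3 in total.

3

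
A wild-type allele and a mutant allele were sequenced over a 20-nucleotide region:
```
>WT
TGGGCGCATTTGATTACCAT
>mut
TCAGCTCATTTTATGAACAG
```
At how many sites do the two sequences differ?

7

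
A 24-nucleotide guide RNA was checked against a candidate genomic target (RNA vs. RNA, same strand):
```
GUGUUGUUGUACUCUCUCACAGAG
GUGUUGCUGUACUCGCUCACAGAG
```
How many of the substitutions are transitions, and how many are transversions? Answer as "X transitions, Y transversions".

Mismatches (1-based):
position 7: U→C (pyrimidine→pyrimidine, transition)
position 15: U→G (pyrimidine→purine, transversion)

1 transition, 1 transversion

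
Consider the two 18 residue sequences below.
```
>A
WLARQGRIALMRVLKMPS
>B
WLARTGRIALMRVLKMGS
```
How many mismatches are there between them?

The sequences differ at residues 5, 17 (1-based) — 2 in total.

2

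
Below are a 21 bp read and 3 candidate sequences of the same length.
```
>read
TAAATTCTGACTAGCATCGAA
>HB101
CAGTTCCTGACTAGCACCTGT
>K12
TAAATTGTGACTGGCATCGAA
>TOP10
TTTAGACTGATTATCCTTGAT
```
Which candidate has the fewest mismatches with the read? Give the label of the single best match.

HB101 differs at 8 sites; K12 differs at 2 sites; TOP10 differs at 9 sites. The closest is K12.

K12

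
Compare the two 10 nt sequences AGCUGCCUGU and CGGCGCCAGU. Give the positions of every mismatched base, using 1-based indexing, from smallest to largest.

Differences at position 1 (A→C), position 3 (C→G), position 4 (U→C), position 8 (U→A).

1, 3, 4, 8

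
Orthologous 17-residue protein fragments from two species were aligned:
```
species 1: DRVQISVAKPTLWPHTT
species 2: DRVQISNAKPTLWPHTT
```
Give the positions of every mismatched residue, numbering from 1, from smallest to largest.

Scanning 1-based: 7: V/N.

7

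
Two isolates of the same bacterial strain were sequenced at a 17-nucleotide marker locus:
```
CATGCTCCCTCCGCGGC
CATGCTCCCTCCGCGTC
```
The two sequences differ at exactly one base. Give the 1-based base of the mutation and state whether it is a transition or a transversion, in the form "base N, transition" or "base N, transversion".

base 16, transversion

Base 16 changes G→T. G is a purine and T is a pyrimidine, so this is a transversion.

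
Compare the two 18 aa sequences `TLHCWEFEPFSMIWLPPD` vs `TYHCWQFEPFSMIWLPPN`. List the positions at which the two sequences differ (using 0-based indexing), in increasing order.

Differences at position 1 (L→Y), position 5 (E→Q), position 17 (D→N).

1, 5, 17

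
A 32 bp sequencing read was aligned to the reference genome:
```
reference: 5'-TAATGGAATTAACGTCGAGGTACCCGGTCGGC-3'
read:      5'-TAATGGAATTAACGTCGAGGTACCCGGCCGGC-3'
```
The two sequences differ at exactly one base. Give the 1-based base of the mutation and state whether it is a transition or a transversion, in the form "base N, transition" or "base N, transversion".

base 28, transition

The sequences differ only at base 28: T→C (pyrimidine→pyrimidine), a transition.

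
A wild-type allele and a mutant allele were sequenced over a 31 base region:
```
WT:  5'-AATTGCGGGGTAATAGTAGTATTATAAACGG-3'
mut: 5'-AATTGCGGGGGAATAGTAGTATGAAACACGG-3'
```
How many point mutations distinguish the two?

4

The sequences differ at positions 11, 23, 25, 27 (1-based) — 4 in total.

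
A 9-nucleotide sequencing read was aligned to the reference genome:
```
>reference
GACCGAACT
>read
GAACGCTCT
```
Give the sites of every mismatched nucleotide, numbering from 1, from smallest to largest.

3, 6, 7

Differences at site 3 (C→A), site 6 (A→C), site 7 (A→T).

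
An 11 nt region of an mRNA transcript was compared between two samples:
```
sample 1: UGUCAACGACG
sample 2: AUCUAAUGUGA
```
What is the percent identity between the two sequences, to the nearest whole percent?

8 positions differ (1, 2, 3, 4, 7, 9, 10, 11), so 3 of 11 match: 3/11 = 27.27%.

27%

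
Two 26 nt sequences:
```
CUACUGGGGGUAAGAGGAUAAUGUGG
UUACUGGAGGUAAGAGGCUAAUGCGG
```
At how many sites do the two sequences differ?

4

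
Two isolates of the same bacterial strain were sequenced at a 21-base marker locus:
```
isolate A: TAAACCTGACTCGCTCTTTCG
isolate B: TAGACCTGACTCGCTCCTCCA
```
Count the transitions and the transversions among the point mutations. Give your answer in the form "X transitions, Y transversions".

4 transitions, 0 transversions

Mismatches (1-based):
site 3: A→G (purine→purine, transition)
site 17: T→C (pyrimidine→pyrimidine, transition)
site 19: T→C (pyrimidine→pyrimidine, transition)
site 21: G→A (purine→purine, transition)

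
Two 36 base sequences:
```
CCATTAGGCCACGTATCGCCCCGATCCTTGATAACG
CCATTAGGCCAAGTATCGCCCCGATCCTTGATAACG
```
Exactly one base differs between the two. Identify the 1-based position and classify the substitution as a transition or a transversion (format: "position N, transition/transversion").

Position 12 changes C→A. C is a pyrimidine and A is a purine, so this is a transversion.

position 12, transversion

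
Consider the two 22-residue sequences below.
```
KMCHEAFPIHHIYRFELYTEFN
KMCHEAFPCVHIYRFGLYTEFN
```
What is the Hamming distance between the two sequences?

3

The sequences differ at positions 9, 10, 16 (1-based) — 3 in total.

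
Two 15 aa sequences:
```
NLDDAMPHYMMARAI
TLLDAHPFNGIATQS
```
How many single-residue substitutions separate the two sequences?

10

The sequences differ at positions 1, 3, 6, 8, 9, 10, 11, 13, 14, 15 (1-based) — 10 in total.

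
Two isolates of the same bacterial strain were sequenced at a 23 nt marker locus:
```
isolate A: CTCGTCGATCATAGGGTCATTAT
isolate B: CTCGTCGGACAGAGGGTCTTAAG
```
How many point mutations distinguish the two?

6

The sequences differ at positions 8, 9, 12, 19, 21, 23 (1-based) — 6 in total.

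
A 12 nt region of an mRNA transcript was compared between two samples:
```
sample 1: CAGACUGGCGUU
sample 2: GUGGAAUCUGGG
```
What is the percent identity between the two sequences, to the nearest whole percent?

10 positions differ (1, 2, 4, 5, 6, 7, 8, 9, 11, 12), so 2 of 12 match: 2/12 = 16.67%.

17%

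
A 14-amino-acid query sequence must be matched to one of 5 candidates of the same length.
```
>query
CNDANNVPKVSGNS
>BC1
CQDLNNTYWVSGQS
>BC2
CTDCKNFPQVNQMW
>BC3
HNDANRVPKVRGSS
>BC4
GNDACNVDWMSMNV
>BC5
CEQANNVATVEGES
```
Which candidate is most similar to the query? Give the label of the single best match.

BC3

BC1 differs at 6 positions; BC2 differs at 9 positions; BC3 differs at 4 positions; BC4 differs at 7 positions; BC5 differs at 6 positions. The closest is BC3.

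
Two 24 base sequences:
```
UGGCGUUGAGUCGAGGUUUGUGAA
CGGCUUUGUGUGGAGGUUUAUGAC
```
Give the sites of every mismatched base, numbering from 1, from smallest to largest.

Differences at site 1 (U→C), site 5 (G→U), site 9 (A→U), site 12 (C→G), site 20 (G→A), site 24 (A→C).

1, 5, 9, 12, 20, 24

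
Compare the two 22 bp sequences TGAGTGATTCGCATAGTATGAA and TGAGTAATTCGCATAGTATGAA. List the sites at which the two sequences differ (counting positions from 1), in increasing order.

Scanning 1-based: 6: G/A.

6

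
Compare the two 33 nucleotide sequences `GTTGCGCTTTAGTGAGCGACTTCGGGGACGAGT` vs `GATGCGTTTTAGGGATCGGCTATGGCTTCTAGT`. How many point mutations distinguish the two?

11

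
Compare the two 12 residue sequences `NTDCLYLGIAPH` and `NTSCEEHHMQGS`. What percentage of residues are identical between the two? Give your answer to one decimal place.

25.0%

Mismatches at positions 3, 5, 6, 7, 8, 9, 10, 11, 12 (1-based): 9 of 12.
Identical positions: 3/12 = 25% → 25.0%.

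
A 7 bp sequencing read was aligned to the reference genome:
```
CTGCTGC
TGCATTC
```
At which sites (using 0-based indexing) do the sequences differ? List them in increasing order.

Scanning 0-based: 0: C/T; 1: T/G; 2: G/C; 3: C/A; 5: G/T.

0, 1, 2, 3, 5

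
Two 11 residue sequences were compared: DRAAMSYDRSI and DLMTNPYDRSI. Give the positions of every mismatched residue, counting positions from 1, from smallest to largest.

Scanning 1-based: 2: R/L; 3: A/M; 4: A/T; 5: M/N; 6: S/P.

2, 3, 4, 5, 6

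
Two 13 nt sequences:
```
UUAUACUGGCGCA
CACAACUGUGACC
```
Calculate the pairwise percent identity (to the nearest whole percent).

38%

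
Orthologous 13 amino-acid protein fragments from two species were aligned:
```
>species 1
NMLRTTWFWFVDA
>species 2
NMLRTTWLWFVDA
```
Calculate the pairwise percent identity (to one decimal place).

92.3%

1 position differs (8), so 12 of 13 match: 12/13 = 92.31%.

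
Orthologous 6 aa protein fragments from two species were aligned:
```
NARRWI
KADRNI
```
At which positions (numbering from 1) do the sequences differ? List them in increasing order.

Scanning 1-based: 1: N/K; 3: R/D; 5: W/N.

1, 3, 5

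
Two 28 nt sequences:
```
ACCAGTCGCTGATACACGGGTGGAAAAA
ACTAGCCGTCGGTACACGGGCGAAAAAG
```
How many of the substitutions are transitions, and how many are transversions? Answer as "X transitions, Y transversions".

8 transitions, 0 transversions

Mismatches (1-based):
site 3: C→T (pyrimidine→pyrimidine, transition)
site 6: T→C (pyrimidine→pyrimidine, transition)
site 9: C→T (pyrimidine→pyrimidine, transition)
site 10: T→C (pyrimidine→pyrimidine, transition)
site 12: A→G (purine→purine, transition)
site 21: T→C (pyrimidine→pyrimidine, transition)
site 23: G→A (purine→purine, transition)
site 28: A→G (purine→purine, transition)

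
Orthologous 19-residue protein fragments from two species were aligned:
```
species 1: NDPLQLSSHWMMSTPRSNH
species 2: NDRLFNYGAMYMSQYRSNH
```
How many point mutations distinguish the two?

10

Comparing position by position, 10 residues differ: 3 (P/R), 5 (Q/F), 6 (L/N), 7 (S/Y), 8 (S/G), 9 (H/A), 10 (W/M), 11 (M/Y), 14 (T/Q), 15 (P/Y).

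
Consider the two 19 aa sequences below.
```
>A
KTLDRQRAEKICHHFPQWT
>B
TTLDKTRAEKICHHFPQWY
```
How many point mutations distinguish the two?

The sequences differ at positions 1, 5, 6, 19 (1-based) — 4 in total.

4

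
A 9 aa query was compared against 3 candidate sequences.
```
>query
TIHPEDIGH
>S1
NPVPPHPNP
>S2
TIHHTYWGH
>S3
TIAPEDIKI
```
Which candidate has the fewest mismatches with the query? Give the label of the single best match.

S3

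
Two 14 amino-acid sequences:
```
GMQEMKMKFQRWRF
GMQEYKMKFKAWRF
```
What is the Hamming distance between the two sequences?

Comparing position by position, 3 residues differ: 5 (M/Y), 10 (Q/K), 11 (R/A).

3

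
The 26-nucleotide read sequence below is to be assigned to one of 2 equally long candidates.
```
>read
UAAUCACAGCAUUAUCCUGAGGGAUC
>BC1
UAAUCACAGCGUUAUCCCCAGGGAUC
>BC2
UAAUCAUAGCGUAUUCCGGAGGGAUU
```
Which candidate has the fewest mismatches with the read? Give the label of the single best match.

BC1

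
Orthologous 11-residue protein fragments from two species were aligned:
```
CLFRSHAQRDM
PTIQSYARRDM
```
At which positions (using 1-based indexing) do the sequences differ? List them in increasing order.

Differences at position 1 (C→P), position 2 (L→T), position 3 (F→I), position 4 (R→Q), position 6 (H→Y), position 8 (Q→R).

1, 2, 3, 4, 6, 8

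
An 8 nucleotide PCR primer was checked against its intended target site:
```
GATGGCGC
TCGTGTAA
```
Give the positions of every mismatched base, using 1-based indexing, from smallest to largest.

1, 2, 3, 4, 6, 7, 8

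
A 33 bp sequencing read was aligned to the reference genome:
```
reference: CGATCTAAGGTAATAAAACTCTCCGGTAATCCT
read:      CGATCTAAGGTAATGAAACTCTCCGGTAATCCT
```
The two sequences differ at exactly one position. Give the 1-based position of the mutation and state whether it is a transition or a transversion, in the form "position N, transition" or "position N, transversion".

The sequences differ only at position 15: A→G (purine→purine), a transition.

position 15, transition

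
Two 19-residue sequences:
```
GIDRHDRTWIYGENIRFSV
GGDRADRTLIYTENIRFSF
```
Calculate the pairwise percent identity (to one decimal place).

73.7%

5 positions differ (2, 5, 9, 12, 19), so 14 of 19 match: 14/19 = 73.68%.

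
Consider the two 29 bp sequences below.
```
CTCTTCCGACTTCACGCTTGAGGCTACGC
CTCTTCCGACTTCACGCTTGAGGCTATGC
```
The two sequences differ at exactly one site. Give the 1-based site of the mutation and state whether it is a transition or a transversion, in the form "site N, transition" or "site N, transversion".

The sequences differ only at site 27: C→T (pyrimidine→pyrimidine), a transition.

site 27, transition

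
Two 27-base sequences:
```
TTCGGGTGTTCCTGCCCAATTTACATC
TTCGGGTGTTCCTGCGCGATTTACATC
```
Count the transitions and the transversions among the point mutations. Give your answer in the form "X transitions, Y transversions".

Transitions (purine↔purine or pyrimidine↔pyrimidine): 18 A→G.
Transversions (purine↔pyrimidine): 16 C→G.

1 transition, 1 transversion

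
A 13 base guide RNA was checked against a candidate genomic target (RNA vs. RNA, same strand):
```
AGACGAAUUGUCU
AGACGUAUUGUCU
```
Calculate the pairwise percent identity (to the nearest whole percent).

92%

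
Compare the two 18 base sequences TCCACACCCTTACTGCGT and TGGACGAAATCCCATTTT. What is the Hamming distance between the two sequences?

12

Comparing position by position, 12 sites differ: 2 (C/G), 3 (C/G), 6 (A/G), 7 (C/A), 8 (C/A), 9 (C/A), 11 (T/C), 12 (A/C), 14 (T/A), 15 (G/T), 16 (C/T), 17 (G/T).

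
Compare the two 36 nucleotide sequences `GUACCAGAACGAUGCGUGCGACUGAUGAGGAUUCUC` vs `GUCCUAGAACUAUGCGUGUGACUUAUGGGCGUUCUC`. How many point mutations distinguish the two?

8

The sequences differ at sites 3, 5, 11, 19, 24, 28, 30, 31 (1-based) — 8 in total.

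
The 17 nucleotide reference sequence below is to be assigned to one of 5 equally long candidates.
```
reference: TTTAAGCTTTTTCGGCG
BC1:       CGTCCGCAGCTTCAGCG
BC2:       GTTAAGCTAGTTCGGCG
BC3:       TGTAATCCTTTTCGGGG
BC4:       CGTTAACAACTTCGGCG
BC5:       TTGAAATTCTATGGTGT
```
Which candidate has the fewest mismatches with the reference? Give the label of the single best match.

BC1 differs at 8 positions; BC2 differs at 3 positions; BC3 differs at 4 positions; BC4 differs at 7 positions; BC5 differs at 9 positions. The closest is BC2.

BC2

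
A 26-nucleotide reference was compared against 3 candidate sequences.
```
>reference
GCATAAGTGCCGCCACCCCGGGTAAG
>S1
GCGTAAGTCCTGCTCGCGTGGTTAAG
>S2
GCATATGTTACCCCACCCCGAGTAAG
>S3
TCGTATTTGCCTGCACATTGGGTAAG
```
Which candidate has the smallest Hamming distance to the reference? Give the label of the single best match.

S1 differs at 9 sites; S2 differs at 5 sites; S3 differs at 9 sites. The closest is S2.

S2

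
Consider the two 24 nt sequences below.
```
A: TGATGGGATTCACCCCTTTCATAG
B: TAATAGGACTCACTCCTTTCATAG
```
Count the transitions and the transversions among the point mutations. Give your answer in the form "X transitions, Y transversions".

Mismatches (1-based):
base 2: G→A (purine→purine, transition)
base 5: G→A (purine→purine, transition)
base 9: T→C (pyrimidine→pyrimidine, transition)
base 14: C→T (pyrimidine→pyrimidine, transition)

4 transitions, 0 transversions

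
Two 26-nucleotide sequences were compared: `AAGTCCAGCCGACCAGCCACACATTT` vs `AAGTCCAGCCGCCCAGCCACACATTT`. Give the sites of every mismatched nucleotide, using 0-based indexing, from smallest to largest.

Scanning 0-based: 11: A/C.

11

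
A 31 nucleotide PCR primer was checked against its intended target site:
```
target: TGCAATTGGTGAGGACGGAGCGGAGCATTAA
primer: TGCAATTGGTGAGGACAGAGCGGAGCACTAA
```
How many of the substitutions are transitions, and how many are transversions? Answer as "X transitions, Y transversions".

Mismatches (1-based):
position 17: G→A (purine→purine, transition)
position 28: T→C (pyrimidine→pyrimidine, transition)

2 transitions, 0 transversions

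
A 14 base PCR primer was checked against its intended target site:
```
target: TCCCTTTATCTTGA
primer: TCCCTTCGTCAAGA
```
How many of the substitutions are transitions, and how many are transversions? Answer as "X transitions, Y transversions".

Transitions (purine↔purine or pyrimidine↔pyrimidine): 7 T→C, 8 A→G.
Transversions (purine↔pyrimidine): 11 T→A, 12 T→A.

2 transitions, 2 transversions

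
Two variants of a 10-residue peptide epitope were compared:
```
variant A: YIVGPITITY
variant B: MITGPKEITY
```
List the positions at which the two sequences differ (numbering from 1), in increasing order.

1, 3, 6, 7

Differences at position 1 (Y→M), position 3 (V→T), position 6 (I→K), position 7 (T→E).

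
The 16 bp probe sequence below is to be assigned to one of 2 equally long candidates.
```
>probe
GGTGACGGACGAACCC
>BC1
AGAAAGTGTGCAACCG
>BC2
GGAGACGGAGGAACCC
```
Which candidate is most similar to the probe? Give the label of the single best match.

BC2

Hamming distances to probe — BC1: 9; BC2: 2.
Smallest is BC2 with 2 mismatches.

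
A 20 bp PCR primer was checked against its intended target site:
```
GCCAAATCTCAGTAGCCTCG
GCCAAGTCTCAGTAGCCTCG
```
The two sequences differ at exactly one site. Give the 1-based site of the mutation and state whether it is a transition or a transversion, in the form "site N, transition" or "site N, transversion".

Site 6 changes A→G. A is a purine and G is a purine, so this is a transition.

site 6, transition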